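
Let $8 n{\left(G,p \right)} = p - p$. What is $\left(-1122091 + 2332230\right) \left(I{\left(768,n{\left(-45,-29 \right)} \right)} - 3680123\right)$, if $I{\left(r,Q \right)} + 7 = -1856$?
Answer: $-4455714856054$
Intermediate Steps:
$n{\left(G,p \right)} = 0$ ($n{\left(G,p \right)} = \frac{p - p}{8} = \frac{1}{8} \cdot 0 = 0$)
$I{\left(r,Q \right)} = -1863$ ($I{\left(r,Q \right)} = -7 - 1856 = -1863$)
$\left(-1122091 + 2332230\right) \left(I{\left(768,n{\left(-45,-29 \right)} \right)} - 3680123\right) = \left(-1122091 + 2332230\right) \left(-1863 - 3680123\right) = 1210139 \left(-3681986\right) = -4455714856054$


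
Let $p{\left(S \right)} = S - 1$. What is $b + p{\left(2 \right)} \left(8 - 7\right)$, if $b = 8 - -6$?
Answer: $15$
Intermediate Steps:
$p{\left(S \right)} = -1 + S$
$b = 14$ ($b = 8 + 6 = 14$)
$b + p{\left(2 \right)} \left(8 - 7\right) = 14 + \left(-1 + 2\right) \left(8 - 7\right) = 14 + 1 \cdot 1 = 14 + 1 = 15$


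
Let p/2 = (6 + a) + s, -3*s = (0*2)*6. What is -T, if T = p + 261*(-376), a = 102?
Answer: 97920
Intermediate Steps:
s = 0 (s = -0*2*6/3 = -0*6 = -⅓*0 = 0)
p = 216 (p = 2*((6 + 102) + 0) = 2*(108 + 0) = 2*108 = 216)
T = -97920 (T = 216 + 261*(-376) = 216 - 98136 = -97920)
-T = -1*(-97920) = 97920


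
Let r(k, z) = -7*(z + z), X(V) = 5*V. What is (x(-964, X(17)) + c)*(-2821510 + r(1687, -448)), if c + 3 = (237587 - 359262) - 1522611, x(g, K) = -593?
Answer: 4630734311916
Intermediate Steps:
r(k, z) = -14*z
c = -1644289 (c = -3 + ((237587 - 359262) - 1522611) = -3 + (-121675 - 1522611) = -3 - 1644286 = -1644289)
(x(-964, X(17)) + c)*(-2821510 + r(1687, -448)) = (-593 - 1644289)*(-2821510 - 14*(-448)) = -1644882*(-2821510 + 6272) = -1644882*(-2815238) = 4630734311916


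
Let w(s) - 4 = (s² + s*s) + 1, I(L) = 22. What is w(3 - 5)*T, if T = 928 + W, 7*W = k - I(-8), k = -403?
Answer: 78923/7 ≈ 11275.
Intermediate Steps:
w(s) = 5 + 2*s² (w(s) = 4 + ((s² + s*s) + 1) = 4 + ((s² + s²) + 1) = 4 + (2*s² + 1) = 4 + (1 + 2*s²) = 5 + 2*s²)
W = -425/7 (W = (-403 - 1*22)/7 = (-403 - 22)/7 = (⅐)*(-425) = -425/7 ≈ -60.714)
T = 6071/7 (T = 928 - 425/7 = 6071/7 ≈ 867.29)
w(3 - 5)*T = (5 + 2*(3 - 5)²)*(6071/7) = (5 + 2*(-2)²)*(6071/7) = (5 + 2*4)*(6071/7) = (5 + 8)*(6071/7) = 13*(6071/7) = 78923/7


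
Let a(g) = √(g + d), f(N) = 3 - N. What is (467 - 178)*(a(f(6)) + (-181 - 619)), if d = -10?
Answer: -231200 + 289*I*√13 ≈ -2.312e+5 + 1042.0*I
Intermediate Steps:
a(g) = √(-10 + g) (a(g) = √(g - 10) = √(-10 + g))
(467 - 178)*(a(f(6)) + (-181 - 619)) = (467 - 178)*(√(-10 + (3 - 1*6)) + (-181 - 619)) = 289*(√(-10 + (3 - 6)) - 800) = 289*(√(-10 - 3) - 800) = 289*(√(-13) - 800) = 289*(I*√13 - 800) = 289*(-800 + I*√13) = -231200 + 289*I*√13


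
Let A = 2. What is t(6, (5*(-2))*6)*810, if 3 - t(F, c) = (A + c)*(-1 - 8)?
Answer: -420390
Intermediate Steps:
t(F, c) = 21 + 9*c (t(F, c) = 3 - (2 + c)*(-1 - 8) = 3 - (2 + c)*(-9) = 3 - (-18 - 9*c) = 3 + (18 + 9*c) = 21 + 9*c)
t(6, (5*(-2))*6)*810 = (21 + 9*((5*(-2))*6))*810 = (21 + 9*(-10*6))*810 = (21 + 9*(-60))*810 = (21 - 540)*810 = -519*810 = -420390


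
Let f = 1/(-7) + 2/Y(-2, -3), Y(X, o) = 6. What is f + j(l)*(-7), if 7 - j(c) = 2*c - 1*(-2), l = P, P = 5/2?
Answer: 4/21 ≈ 0.19048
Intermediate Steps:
P = 5/2 (P = 5*(½) = 5/2 ≈ 2.5000)
f = 4/21 (f = 1/(-7) + 2/6 = 1*(-⅐) + 2*(⅙) = -⅐ + ⅓ = 4/21 ≈ 0.19048)
l = 5/2 ≈ 2.5000
j(c) = 5 - 2*c (j(c) = 7 - (2*c - 1*(-2)) = 7 - (2*c + 2) = 7 - (2 + 2*c) = 7 + (-2 - 2*c) = 5 - 2*c)
f + j(l)*(-7) = 4/21 + (5 - 2*5/2)*(-7) = 4/21 + (5 - 5)*(-7) = 4/21 + 0*(-7) = 4/21 + 0 = 4/21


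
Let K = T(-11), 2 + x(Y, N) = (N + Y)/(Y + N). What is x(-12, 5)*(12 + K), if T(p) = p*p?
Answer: -133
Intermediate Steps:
x(Y, N) = -1 (x(Y, N) = -2 + (N + Y)/(Y + N) = -2 + (N + Y)/(N + Y) = -2 + 1 = -1)
T(p) = p²
K = 121 (K = (-11)² = 121)
x(-12, 5)*(12 + K) = -(12 + 121) = -1*133 = -133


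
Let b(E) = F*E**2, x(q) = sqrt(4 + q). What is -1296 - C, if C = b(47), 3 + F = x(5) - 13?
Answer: 27421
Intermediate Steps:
F = -13 (F = -3 + (sqrt(4 + 5) - 13) = -3 + (sqrt(9) - 13) = -3 + (3 - 13) = -3 - 10 = -13)
b(E) = -13*E**2
C = -28717 (C = -13*47**2 = -13*2209 = -28717)
-1296 - C = -1296 - 1*(-28717) = -1296 + 28717 = 27421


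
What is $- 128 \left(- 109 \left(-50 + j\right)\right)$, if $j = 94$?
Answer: $613888$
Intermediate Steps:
$- 128 \left(- 109 \left(-50 + j\right)\right) = - 128 \left(- 109 \left(-50 + 94\right)\right) = - 128 \left(\left(-109\right) 44\right) = \left(-128\right) \left(-4796\right) = 613888$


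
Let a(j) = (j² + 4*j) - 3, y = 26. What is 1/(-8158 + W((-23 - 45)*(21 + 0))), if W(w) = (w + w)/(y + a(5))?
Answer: -1/8200 ≈ -0.00012195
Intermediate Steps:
a(j) = -3 + j² + 4*j
W(w) = w/34 (W(w) = (w + w)/(26 + (-3 + 5² + 4*5)) = (2*w)/(26 + (-3 + 25 + 20)) = (2*w)/(26 + 42) = (2*w)/68 = (2*w)*(1/68) = w/34)
1/(-8158 + W((-23 - 45)*(21 + 0))) = 1/(-8158 + ((-23 - 45)*(21 + 0))/34) = 1/(-8158 + (-68*21)/34) = 1/(-8158 + (1/34)*(-1428)) = 1/(-8158 - 42) = 1/(-8200) = -1/8200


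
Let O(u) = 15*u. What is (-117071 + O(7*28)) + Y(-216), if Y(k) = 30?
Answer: -114101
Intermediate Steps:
(-117071 + O(7*28)) + Y(-216) = (-117071 + 15*(7*28)) + 30 = (-117071 + 15*196) + 30 = (-117071 + 2940) + 30 = -114131 + 30 = -114101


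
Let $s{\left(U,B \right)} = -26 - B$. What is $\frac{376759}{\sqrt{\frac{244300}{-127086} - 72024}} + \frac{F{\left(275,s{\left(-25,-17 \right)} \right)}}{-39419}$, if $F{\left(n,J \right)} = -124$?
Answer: $\frac{124}{39419} - \frac{376759 i \sqrt{290819992013826}}{4576743182} \approx 0.0031457 - 1403.8 i$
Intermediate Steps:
$\frac{376759}{\sqrt{\frac{244300}{-127086} - 72024}} + \frac{F{\left(275,s{\left(-25,-17 \right)} \right)}}{-39419} = \frac{376759}{\sqrt{\frac{244300}{-127086} - 72024}} - \frac{124}{-39419} = \frac{376759}{\sqrt{244300 \left(- \frac{1}{127086}\right) - 72024}} - - \frac{124}{39419} = \frac{376759}{\sqrt{- \frac{122150}{63543} - 72024}} + \frac{124}{39419} = \frac{376759}{\sqrt{- \frac{4576743182}{63543}}} + \frac{124}{39419} = \frac{376759}{\frac{1}{63543} i \sqrt{290819992013826}} + \frac{124}{39419} = 376759 \left(- \frac{i \sqrt{290819992013826}}{4576743182}\right) + \frac{124}{39419} = - \frac{376759 i \sqrt{290819992013826}}{4576743182} + \frac{124}{39419} = \frac{124}{39419} - \frac{376759 i \sqrt{290819992013826}}{4576743182}$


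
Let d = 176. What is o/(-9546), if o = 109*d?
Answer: -9592/4773 ≈ -2.0096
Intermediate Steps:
o = 19184 (o = 109*176 = 19184)
o/(-9546) = 19184/(-9546) = 19184*(-1/9546) = -9592/4773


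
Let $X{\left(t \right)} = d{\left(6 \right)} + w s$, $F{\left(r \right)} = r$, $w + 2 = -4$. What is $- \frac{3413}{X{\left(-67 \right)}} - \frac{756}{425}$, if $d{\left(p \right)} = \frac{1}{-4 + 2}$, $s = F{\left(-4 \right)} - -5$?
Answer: $\frac{2891222}{5525} \approx 523.3$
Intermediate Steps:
$w = -6$ ($w = -2 - 4 = -6$)
$s = 1$ ($s = -4 - -5 = -4 + 5 = 1$)
$d{\left(p \right)} = - \frac{1}{2}$ ($d{\left(p \right)} = \frac{1}{-2} = - \frac{1}{2}$)
$X{\left(t \right)} = - \frac{13}{2}$ ($X{\left(t \right)} = - \frac{1}{2} - 6 = - \frac{13}{2}$)
$- \frac{3413}{X{\left(-67 \right)}} - \frac{756}{425} = - \frac{3413}{- \frac{13}{2}} - \frac{756}{425} = \left(-3413\right) \left(- \frac{2}{13}\right) - \frac{756}{425} = \frac{6826}{13} - \frac{756}{425} = \frac{2891222}{5525}$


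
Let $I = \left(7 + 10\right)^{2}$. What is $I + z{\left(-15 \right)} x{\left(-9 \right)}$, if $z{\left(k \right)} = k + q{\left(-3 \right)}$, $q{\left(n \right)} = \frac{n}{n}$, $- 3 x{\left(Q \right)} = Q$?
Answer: $247$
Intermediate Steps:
$x{\left(Q \right)} = - \frac{Q}{3}$
$q{\left(n \right)} = 1$
$z{\left(k \right)} = 1 + k$ ($z{\left(k \right)} = k + 1 = 1 + k$)
$I = 289$ ($I = 17^{2} = 289$)
$I + z{\left(-15 \right)} x{\left(-9 \right)} = 289 + \left(1 - 15\right) \left(\left(- \frac{1}{3}\right) \left(-9\right)\right) = 289 - 42 = 247$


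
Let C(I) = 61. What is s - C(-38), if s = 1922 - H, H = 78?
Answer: 1783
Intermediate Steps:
s = 1844 (s = 1922 - 1*78 = 1922 - 78 = 1844)
s - C(-38) = 1844 - 1*61 = 1844 - 61 = 1783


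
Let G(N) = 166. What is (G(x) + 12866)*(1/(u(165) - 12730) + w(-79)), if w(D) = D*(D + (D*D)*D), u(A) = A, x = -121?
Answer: 6378983975026728/12565 ≈ 5.0768e+11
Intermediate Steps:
w(D) = D*(D + D**3) (w(D) = D*(D + D**2*D) = D*(D + D**3))
(G(x) + 12866)*(1/(u(165) - 12730) + w(-79)) = (166 + 12866)*(1/(165 - 12730) + ((-79)**2 + (-79)**4)) = 13032*(1/(-12565) + (6241 + 38950081)) = 13032*(-1/12565 + 38956322) = 13032*(489486185929/12565) = 6378983975026728/12565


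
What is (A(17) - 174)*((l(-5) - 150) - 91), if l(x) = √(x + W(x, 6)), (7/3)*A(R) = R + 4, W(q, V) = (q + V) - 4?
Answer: 39765 - 330*I*√2 ≈ 39765.0 - 466.69*I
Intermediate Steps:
W(q, V) = -4 + V + q (W(q, V) = (V + q) - 4 = -4 + V + q)
A(R) = 12/7 + 3*R/7 (A(R) = 3*(R + 4)/7 = 3*(4 + R)/7 = 12/7 + 3*R/7)
l(x) = √(2 + 2*x) (l(x) = √(x + (-4 + 6 + x)) = √(x + (2 + x)) = √(2 + 2*x))
(A(17) - 174)*((l(-5) - 150) - 91) = ((12/7 + (3/7)*17) - 174)*((√(2 + 2*(-5)) - 150) - 91) = ((12/7 + 51/7) - 174)*((√(2 - 10) - 150) - 91) = (9 - 174)*((√(-8) - 150) - 91) = -165*((2*I*√2 - 150) - 91) = -165*((-150 + 2*I*√2) - 91) = -165*(-241 + 2*I*√2) = 39765 - 330*I*√2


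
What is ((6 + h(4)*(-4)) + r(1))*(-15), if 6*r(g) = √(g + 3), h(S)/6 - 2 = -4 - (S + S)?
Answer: -3695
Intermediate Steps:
h(S) = -12 - 12*S (h(S) = 12 + 6*(-4 - (S + S)) = 12 + 6*(-4 - 2*S) = 12 + (-24 - 12*S) = -12 - 12*S)
r(g) = √(3 + g)/6 (r(g) = √(g + 3)/6 = √(3 + g)/6)
((6 + h(4)*(-4)) + r(1))*(-15) = ((6 + (-12 - 12*4)*(-4)) + √(3 + 1)/6)*(-15) = ((6 + (-12 - 48)*(-4)) + √4/6)*(-15) = ((6 - 60*(-4)) + (⅙)*2)*(-15) = ((6 + 240) + ⅓)*(-15) = (246 + ⅓)*(-15) = (739/3)*(-15) = -3695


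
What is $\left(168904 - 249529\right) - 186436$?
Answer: $-267061$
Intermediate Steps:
$\left(168904 - 249529\right) - 186436 = -80625 - 186436 = -267061$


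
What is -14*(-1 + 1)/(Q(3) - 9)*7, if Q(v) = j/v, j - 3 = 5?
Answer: 0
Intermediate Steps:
j = 8 (j = 3 + 5 = 8)
Q(v) = 8/v
-14*(-1 + 1)/(Q(3) - 9)*7 = -14*(-1 + 1)/(8/3 - 9)*7 = -0/(8*(1/3) - 9)*7 = -0/(8/3 - 9)*7 = -0/(-19/3)*7 = -0*(-3)/19*7 = -14*0*7 = 0*7 = 0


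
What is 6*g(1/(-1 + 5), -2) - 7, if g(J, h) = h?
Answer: -19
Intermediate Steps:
6*g(1/(-1 + 5), -2) - 7 = 6*(-2) - 7 = -12 - 7 = -19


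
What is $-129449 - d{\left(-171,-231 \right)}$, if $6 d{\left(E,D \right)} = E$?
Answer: $- \frac{258841}{2} \approx -1.2942 \cdot 10^{5}$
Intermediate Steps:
$d{\left(E,D \right)} = \frac{E}{6}$
$-129449 - d{\left(-171,-231 \right)} = -129449 - \frac{1}{6} \left(-171\right) = -129449 - - \frac{57}{2} = -129449 + \frac{57}{2} = - \frac{258841}{2}$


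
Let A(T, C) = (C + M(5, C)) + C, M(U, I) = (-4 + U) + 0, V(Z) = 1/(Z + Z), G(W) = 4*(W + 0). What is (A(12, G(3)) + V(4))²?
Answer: 40401/64 ≈ 631.27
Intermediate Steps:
G(W) = 4*W
V(Z) = 1/(2*Z)
M(U, I) = -4 + U
A(T, C) = 1 + 2*C (A(T, C) = (C + (-4 + 5)) + C = (C + 1) + C = (1 + C) + C = 1 + 2*C)
(A(12, G(3)) + V(4))² = ((1 + 2*(4*3)) + (½)/4)² = ((1 + 2*12) + (½)*(¼))² = ((1 + 24) + ⅛)² = (25 + ⅛)² = (201/8)² = 40401/64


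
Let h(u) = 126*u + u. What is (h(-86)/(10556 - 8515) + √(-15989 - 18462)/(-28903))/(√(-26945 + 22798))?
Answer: -√142868297/119860741 + 10922*I*√4147/8464027 ≈ -9.9722e-5 + 0.083098*I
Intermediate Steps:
h(u) = 127*u
(h(-86)/(10556 - 8515) + √(-15989 - 18462)/(-28903))/(√(-26945 + 22798)) = ((127*(-86))/(10556 - 8515) + √(-15989 - 18462)/(-28903))/(√(-26945 + 22798)) = (-10922/2041 + √(-34451)*(-1/28903))/(√(-4147)) = (-10922*1/2041 + (I*√34451)*(-1/28903))/((I*√4147)) = (-10922/2041 - I*√34451/28903)*(-I*√4147/4147) = -I*√4147*(-10922/2041 - I*√34451/28903)/4147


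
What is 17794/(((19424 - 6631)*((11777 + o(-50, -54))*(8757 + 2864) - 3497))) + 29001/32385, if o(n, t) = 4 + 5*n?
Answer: 8285777509193352/9252608583320245 ≈ 0.89551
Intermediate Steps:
17794/(((19424 - 6631)*((11777 + o(-50, -54))*(8757 + 2864) - 3497))) + 29001/32385 = 17794/(((19424 - 6631)*((11777 + (4 + 5*(-50)))*(8757 + 2864) - 3497))) + 29001/32385 = 17794/((12793*((11777 + (4 - 250))*11621 - 3497))) + 29001*(1/32385) = 17794/((12793*((11777 - 246)*11621 - 3497))) + 9667/10795 = 17794/((12793*(11531*11621 - 3497))) + 9667/10795 = 17794/((12793*(134001751 - 3497))) + 9667/10795 = 17794/((12793*133998254)) + 9667/10795 = 17794/1714239663422 + 9667/10795 = 17794*(1/1714239663422) + 9667/10795 = 8897/857119831711 + 9667/10795 = 8285777509193352/9252608583320245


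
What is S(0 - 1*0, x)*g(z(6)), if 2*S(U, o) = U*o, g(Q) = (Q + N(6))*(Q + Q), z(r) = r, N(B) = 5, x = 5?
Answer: 0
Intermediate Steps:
g(Q) = 2*Q*(5 + Q) (g(Q) = (Q + 5)*(Q + Q) = (5 + Q)*(2*Q) = 2*Q*(5 + Q))
S(U, o) = U*o/2 (S(U, o) = (U*o)/2 = U*o/2)
S(0 - 1*0, x)*g(z(6)) = ((½)*(0 - 1*0)*5)*(2*6*(5 + 6)) = ((½)*(0 + 0)*5)*(2*6*11) = ((½)*0*5)*132 = 0*132 = 0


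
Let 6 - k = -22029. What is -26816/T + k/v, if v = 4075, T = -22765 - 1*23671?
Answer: 56624623/9461335 ≈ 5.9848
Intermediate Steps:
T = -46436 (T = -22765 - 23671 = -46436)
k = 22035 (k = 6 - 1*(-22029) = 6 + 22029 = 22035)
-26816/T + k/v = -26816/(-46436) + 22035/4075 = -26816*(-1/46436) + 22035*(1/4075) = 6704/11609 + 4407/815 = 56624623/9461335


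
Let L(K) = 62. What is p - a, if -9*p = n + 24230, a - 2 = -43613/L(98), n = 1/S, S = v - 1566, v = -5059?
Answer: -7359440813/3696750 ≈ -1990.8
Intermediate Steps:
S = -6625 (S = -5059 - 1566 = -6625)
n = -1/6625 (n = 1/(-6625) = -1/6625 ≈ -0.00015094)
a = -43489/62 (a = 2 - 43613/62 = -43489/62 ≈ -701.44)
p = -160523749/59625 (p = -(-1/6625 + 24230)/9 = -⅑*160523749/6625 = -160523749/59625 ≈ -2692.2)
p - a = -160523749/59625 - 1*(-43489/62) = -160523749/59625 + 43489/62 = -7359440813/3696750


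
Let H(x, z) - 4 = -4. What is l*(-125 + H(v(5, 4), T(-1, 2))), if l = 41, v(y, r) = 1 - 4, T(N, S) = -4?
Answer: -5125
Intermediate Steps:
v(y, r) = -3
H(x, z) = 0 (H(x, z) = 4 - 4 = 0)
l*(-125 + H(v(5, 4), T(-1, 2))) = 41*(-125 + 0) = 41*(-125) = -5125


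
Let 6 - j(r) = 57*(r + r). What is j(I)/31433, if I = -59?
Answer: 396/1849 ≈ 0.21417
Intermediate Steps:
j(r) = 6 - 114*r (j(r) = 6 - 57*(r + r) = 6 - 57*2*r = 6 - 114*r)
j(I)/31433 = (6 - 114*(-59))/31433 = (6 + 6726)*(1/31433) = 6732*(1/31433) = 396/1849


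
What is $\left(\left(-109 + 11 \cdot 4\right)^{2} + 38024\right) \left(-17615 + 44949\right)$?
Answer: $1154834166$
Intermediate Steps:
$\left(\left(-109 + 11 \cdot 4\right)^{2} + 38024\right) \left(-17615 + 44949\right) = \left(\left(-109 + 44\right)^{2} + 38024\right) 27334 = \left(\left(-65\right)^{2} + 38024\right) 27334 = \left(4225 + 38024\right) 27334 = 42249 \cdot 27334 = 1154834166$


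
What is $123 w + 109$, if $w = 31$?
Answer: $3922$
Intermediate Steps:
$123 w + 109 = 123 \cdot 31 + 109 = 3813 + 109 = 3922$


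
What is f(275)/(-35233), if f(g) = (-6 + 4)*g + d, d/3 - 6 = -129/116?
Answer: 62099/4087028 ≈ 0.015194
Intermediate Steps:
d = 1701/116 (d = 18 + 3*(-129/116) = 18 - 387/116 = 1701/116 ≈ 14.664)
f(g) = 1701/116 - 2*g (f(g) = (-6 + 4)*g + 1701/116 = -2*g + 1701/116 = 1701/116 - 2*g)
f(275)/(-35233) = (1701/116 - 2*275)/(-35233) = (1701/116 - 550)*(-1/35233) = -62099/116*(-1/35233) = 62099/4087028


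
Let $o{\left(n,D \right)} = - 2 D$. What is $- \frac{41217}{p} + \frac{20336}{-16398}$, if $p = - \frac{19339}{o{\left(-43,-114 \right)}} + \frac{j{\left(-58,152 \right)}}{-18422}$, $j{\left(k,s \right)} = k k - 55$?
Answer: $\frac{707891604602924}{1463593282245} \approx 483.67$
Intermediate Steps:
$j{\left(k,s \right)} = -55 + k^{2}$ ($j{\left(k,s \right)} = k^{2} - 55 = -55 + k^{2}$)
$p = - \frac{178508755}{2100108}$ ($p = - \frac{19339}{\left(-2\right) \left(-114\right)} + \frac{-55 + \left(-58\right)^{2}}{-18422} = - \frac{19339}{228} + \left(-55 + 3364\right) \left(- \frac{1}{18422}\right) = \left(-19339\right) \frac{1}{228} + 3309 \left(- \frac{1}{18422}\right) = - \frac{19339}{228} - \frac{3309}{18422} = - \frac{178508755}{2100108} \approx -85.0$)
$- \frac{41217}{p} + \frac{20336}{-16398} = - \frac{41217}{- \frac{178508755}{2100108}} + \frac{20336}{-16398} = \left(-41217\right) \left(- \frac{2100108}{178508755}\right) + 20336 \left(- \frac{1}{16398}\right) = \frac{86560151436}{178508755} - \frac{10168}{8199} = \frac{707891604602924}{1463593282245}$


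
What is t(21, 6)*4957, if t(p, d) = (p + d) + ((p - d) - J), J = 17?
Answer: 123925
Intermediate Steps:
t(p, d) = -17 + 2*p (t(p, d) = (p + d) + ((p - d) - 1*17) = (d + p) + ((p - d) - 17) = (d + p) + (-17 + p - d) = -17 + 2*p)
t(21, 6)*4957 = (-17 + 2*21)*4957 = (-17 + 42)*4957 = 25*4957 = 123925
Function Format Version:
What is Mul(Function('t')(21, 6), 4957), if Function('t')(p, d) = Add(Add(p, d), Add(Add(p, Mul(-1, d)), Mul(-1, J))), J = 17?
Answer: 123925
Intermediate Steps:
Function('t')(p, d) = Add(-17, Mul(2, p)) (Function('t')(p, d) = Add(Add(p, d), Add(Add(p, Mul(-1, d)), Mul(-1, 17))) = Add(Add(d, p), Add(Add(p, Mul(-1, d)), -17)) = Add(Add(d, p), Add(-17, p, Mul(-1, d))) = Add(-17, Mul(2, p)))
Mul(Function('t')(21, 6), 4957) = Mul(Add(-17, Mul(2, 21)), 4957) = Mul(Add(-17, 42), 4957) = Mul(25, 4957) = 123925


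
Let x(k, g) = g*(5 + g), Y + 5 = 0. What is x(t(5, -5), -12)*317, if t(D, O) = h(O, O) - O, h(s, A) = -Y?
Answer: 26628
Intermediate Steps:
Y = -5 (Y = -5 + 0 = -5)
h(s, A) = 5 (h(s, A) = -1*(-5) = 5)
t(D, O) = 5 - O
x(t(5, -5), -12)*317 = -12*(5 - 12)*317 = -12*(-7)*317 = 84*317 = 26628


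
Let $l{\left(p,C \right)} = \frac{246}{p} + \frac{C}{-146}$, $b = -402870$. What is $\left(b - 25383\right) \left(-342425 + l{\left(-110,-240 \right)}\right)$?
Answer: $\frac{588778820916762}{4015} \approx 1.4664 \cdot 10^{11}$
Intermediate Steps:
$l{\left(p,C \right)} = \frac{246}{p} - \frac{C}{146}$ ($l{\left(p,C \right)} = \frac{246}{p} + C \left(- \frac{1}{146}\right) = \frac{246}{p} - \frac{C}{146}$)
$\left(b - 25383\right) \left(-342425 + l{\left(-110,-240 \right)}\right) = \left(-402870 - 25383\right) \left(-342425 + \left(\frac{246}{-110} - - \frac{120}{73}\right)\right) = - 428253 \left(-342425 + \left(246 \left(- \frac{1}{110}\right) + \frac{120}{73}\right)\right) = - 428253 \left(-342425 + \left(- \frac{123}{55} + \frac{120}{73}\right)\right) = - 428253 \left(-342425 - \frac{2379}{4015}\right) = \left(-428253\right) \left(- \frac{1374838754}{4015}\right) = \frac{588778820916762}{4015}$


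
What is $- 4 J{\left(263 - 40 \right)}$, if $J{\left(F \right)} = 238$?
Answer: $-952$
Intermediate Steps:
$- 4 J{\left(263 - 40 \right)} = \left(-4\right) 238 = -952$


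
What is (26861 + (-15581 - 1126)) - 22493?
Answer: -12339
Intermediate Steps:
(26861 + (-15581 - 1126)) - 22493 = (26861 - 16707) - 22493 = 10154 - 22493 = -12339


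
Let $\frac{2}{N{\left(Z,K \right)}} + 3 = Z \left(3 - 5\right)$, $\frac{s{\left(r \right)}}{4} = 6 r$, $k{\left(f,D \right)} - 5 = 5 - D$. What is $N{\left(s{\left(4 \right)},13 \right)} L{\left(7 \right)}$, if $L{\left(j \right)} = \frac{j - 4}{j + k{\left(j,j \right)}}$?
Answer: $- \frac{1}{325} \approx -0.0030769$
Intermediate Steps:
$k{\left(f,D \right)} = 10 - D$ ($k{\left(f,D \right)} = 5 - \left(-5 + D\right) = 10 - D$)
$s{\left(r \right)} = 24 r$ ($s{\left(r \right)} = 4 \cdot 6 r = 24 r$)
$L{\left(j \right)} = - \frac{2}{5} + \frac{j}{10}$ ($L{\left(j \right)} = \frac{j - 4}{j - \left(-10 + j\right)} = \frac{-4 + j}{10} = \left(-4 + j\right) \frac{1}{10} = - \frac{2}{5} + \frac{j}{10}$)
$N{\left(Z,K \right)} = \frac{2}{-3 - 2 Z}$ ($N{\left(Z,K \right)} = \frac{2}{-3 + Z \left(3 - 5\right)} = \frac{2}{-3 + Z \left(-2\right)} = \frac{2}{-3 - 2 Z}$)
$N{\left(s{\left(4 \right)},13 \right)} L{\left(7 \right)} = - \frac{2}{3 + 2 \cdot 24 \cdot 4} \left(- \frac{2}{5} + \frac{1}{10} \cdot 7\right) = - \frac{2}{3 + 2 \cdot 96} \left(- \frac{2}{5} + \frac{7}{10}\right) = - \frac{2}{3 + 192} \cdot \frac{3}{10} = - \frac{2}{195} \cdot \frac{3}{10} = \left(-2\right) \frac{1}{195} \cdot \frac{3}{10} = \left(- \frac{2}{195}\right) \frac{3}{10} = - \frac{1}{325}$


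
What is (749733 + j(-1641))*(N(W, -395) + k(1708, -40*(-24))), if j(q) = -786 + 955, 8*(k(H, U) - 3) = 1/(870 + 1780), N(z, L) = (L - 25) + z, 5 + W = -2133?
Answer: -20309595491049/10600 ≈ -1.9160e+9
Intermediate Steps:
W = -2138 (W = -5 - 2133 = -2138)
N(z, L) = -25 + L + z (N(z, L) = (-25 + L) + z = -25 + L + z)
k(H, U) = 63601/21200 (k(H, U) = 3 + 1/(8*(870 + 1780)) = 3 + (⅛)/2650 = 3 + (⅛)*(1/2650) = 3 + 1/21200 = 63601/21200)
j(q) = 169
(749733 + j(-1641))*(N(W, -395) + k(1708, -40*(-24))) = (749733 + 169)*((-25 - 395 - 2138) + 63601/21200) = 749902*(-2558 + 63601/21200) = 749902*(-54165999/21200) = -20309595491049/10600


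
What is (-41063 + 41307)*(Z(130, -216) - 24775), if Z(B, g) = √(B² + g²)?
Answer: -6045100 + 488*√15889 ≈ -5.9836e+6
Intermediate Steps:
(-41063 + 41307)*(Z(130, -216) - 24775) = (-41063 + 41307)*(√(130² + (-216)²) - 24775) = 244*(√(16900 + 46656) - 24775) = 244*(√63556 - 24775) = 244*(2*√15889 - 24775) = 244*(-24775 + 2*√15889) = -6045100 + 488*√15889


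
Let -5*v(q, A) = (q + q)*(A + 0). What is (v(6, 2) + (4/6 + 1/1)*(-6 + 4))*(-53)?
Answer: 6466/15 ≈ 431.07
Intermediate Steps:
v(q, A) = -2*A*q/5 (v(q, A) = -(q + q)*(A + 0)/5 = -2*q*A/5 = -2*A*q/5)
(v(6, 2) + (4/6 + 1/1)*(-6 + 4))*(-53) = (-2/5*2*6 + (4/6 + 1/1)*(-6 + 4))*(-53) = (-24/5 + (4*(1/6) + 1*1)*(-2))*(-53) = (-24/5 + (2/3 + 1)*(-2))*(-53) = (-24/5 + (5/3)*(-2))*(-53) = (-24/5 - 10/3)*(-53) = -122/15*(-53) = 6466/15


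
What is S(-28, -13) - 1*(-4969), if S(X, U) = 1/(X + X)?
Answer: 278263/56 ≈ 4969.0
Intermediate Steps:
S(X, U) = 1/(2*X)
S(-28, -13) - 1*(-4969) = (½)/(-28) - 1*(-4969) = (½)*(-1/28) + 4969 = -1/56 + 4969 = 278263/56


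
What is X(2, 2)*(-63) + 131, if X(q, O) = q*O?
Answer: -121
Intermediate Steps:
X(q, O) = O*q
X(2, 2)*(-63) + 131 = (2*2)*(-63) + 131 = 4*(-63) + 131 = -252 + 131 = -121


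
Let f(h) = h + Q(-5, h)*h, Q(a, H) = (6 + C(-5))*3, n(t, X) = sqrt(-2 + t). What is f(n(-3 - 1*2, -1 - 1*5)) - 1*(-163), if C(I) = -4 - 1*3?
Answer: 163 - 2*I*sqrt(7) ≈ 163.0 - 5.2915*I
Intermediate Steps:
C(I) = -7 (C(I) = -4 - 3 = -7)
Q(a, H) = -3 (Q(a, H) = (6 - 7)*3 = -1*3 = -3)
f(h) = -2*h (f(h) = h - 3*h = -2*h)
f(n(-3 - 1*2, -1 - 1*5)) - 1*(-163) = -2*sqrt(-2 + (-3 - 1*2)) - 1*(-163) = -2*sqrt(-2 + (-3 - 2)) + 163 = -2*sqrt(-2 - 5) + 163 = -2*I*sqrt(7) + 163 = 163 - 2*I*sqrt(7)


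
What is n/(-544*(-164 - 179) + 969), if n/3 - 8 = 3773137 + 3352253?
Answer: 21376194/187561 ≈ 113.97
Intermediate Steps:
n = 21376194 (n = 24 + 3*(3773137 + 3352253) = 24 + 3*7125390 = 24 + 21376170 = 21376194)
n/(-544*(-164 - 179) + 969) = 21376194/(-544*(-164 - 179) + 969) = 21376194/(-544*(-343) + 969) = 21376194/(186592 + 969) = 21376194/187561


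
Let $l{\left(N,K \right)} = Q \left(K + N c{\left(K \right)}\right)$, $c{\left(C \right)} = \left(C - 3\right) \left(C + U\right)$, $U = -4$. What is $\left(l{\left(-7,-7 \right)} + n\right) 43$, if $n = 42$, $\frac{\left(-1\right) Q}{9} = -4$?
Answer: $-1200990$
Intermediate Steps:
$Q = 36$ ($Q = \left(-9\right) \left(-4\right) = 36$)
$c{\left(C \right)} = \left(-4 + C\right) \left(-3 + C\right)$ ($c{\left(C \right)} = \left(C - 3\right) \left(C - 4\right) = \left(-3 + C\right) \left(-4 + C\right) = \left(-4 + C\right) \left(-3 + C\right)$)
$l{\left(N,K \right)} = 36 K + 36 N \left(12 + K^{2} - 7 K\right)$ ($l{\left(N,K \right)} = 36 \left(K + N \left(12 + K^{2} - 7 K\right)\right) = 36 K + 36 N \left(12 + K^{2} - 7 K\right)$)
$\left(l{\left(-7,-7 \right)} + n\right) 43 = \left(\left(36 \left(-7\right) + 36 \left(-7\right) \left(12 + \left(-7\right)^{2} - -49\right)\right) + 42\right) 43 = \left(\left(-252 + 36 \left(-7\right) \left(12 + 49 + 49\right)\right) + 42\right) 43 = \left(\left(-252 + 36 \left(-7\right) 110\right) + 42\right) 43 = \left(\left(-252 - 27720\right) + 42\right) 43 = \left(-27972 + 42\right) 43 = \left(-27930\right) 43 = -1200990$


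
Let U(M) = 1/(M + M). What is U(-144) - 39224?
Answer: -11296513/288 ≈ -39224.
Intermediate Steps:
U(M) = 1/(2*M)
U(-144) - 39224 = (1/2)/(-144) - 39224 = (1/2)*(-1/144) - 39224 = -1/288 - 39224 = -11296513/288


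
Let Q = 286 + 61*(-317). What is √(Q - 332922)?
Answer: I*√351973 ≈ 593.27*I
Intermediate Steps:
Q = -19051 (Q = 286 - 19337 = -19051)
√(Q - 332922) = √(-19051 - 332922) = √(-351973) = I*√351973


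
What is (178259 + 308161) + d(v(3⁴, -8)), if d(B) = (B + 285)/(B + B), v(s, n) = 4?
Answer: 3891649/8 ≈ 4.8646e+5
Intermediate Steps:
d(B) = (285 + B)/(2*B) (d(B) = (285 + B)/((2*B)) = (285 + B)*(1/(2*B)) = (285 + B)/(2*B))
(178259 + 308161) + d(v(3⁴, -8)) = (178259 + 308161) + (½)*(285 + 4)/4 = 486420 + (½)*(¼)*289 = 486420 + 289/8 = 3891649/8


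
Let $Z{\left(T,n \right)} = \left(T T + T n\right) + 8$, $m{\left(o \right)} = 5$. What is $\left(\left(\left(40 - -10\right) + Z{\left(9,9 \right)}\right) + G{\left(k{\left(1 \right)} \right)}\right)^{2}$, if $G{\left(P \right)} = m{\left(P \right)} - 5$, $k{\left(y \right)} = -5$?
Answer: $48400$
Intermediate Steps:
$G{\left(P \right)} = 0$ ($G{\left(P \right)} = 5 - 5 = 0$)
$Z{\left(T,n \right)} = 8 + T^{2} + T n$ ($Z{\left(T,n \right)} = \left(T^{2} + T n\right) + 8 = 8 + T^{2} + T n$)
$\left(\left(\left(40 - -10\right) + Z{\left(9,9 \right)}\right) + G{\left(k{\left(1 \right)} \right)}\right)^{2} = \left(\left(\left(40 - -10\right) + \left(8 + 9^{2} + 9 \cdot 9\right)\right) + 0\right)^{2} = \left(\left(\left(40 + 10\right) + \left(8 + 81 + 81\right)\right) + 0\right)^{2} = \left(\left(50 + 170\right) + 0\right)^{2} = \left(220 + 0\right)^{2} = 220^{2} = 48400$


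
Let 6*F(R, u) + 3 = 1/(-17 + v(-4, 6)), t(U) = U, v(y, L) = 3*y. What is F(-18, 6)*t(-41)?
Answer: 1804/87 ≈ 20.736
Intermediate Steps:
F(R, u) = -44/87 (F(R, u) = -½ + 1/(6*(-17 + 3*(-4))) = -½ + 1/(6*(-17 - 12)) = -½ + (⅙)/(-29) = -½ + (⅙)*(-1/29) = -½ - 1/174 = -44/87)
F(-18, 6)*t(-41) = -44/87*(-41) = 1804/87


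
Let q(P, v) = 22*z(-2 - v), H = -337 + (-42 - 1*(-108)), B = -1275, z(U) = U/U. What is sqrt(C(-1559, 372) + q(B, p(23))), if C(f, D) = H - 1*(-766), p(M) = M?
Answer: sqrt(517) ≈ 22.738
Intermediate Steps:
z(U) = 1
H = -271 (H = -337 + (-42 + 108) = -337 + 66 = -271)
C(f, D) = 495 (C(f, D) = -271 - 1*(-766) = -271 + 766 = 495)
q(P, v) = 22 (q(P, v) = 22*1 = 22)
sqrt(C(-1559, 372) + q(B, p(23))) = sqrt(495 + 22) = sqrt(517)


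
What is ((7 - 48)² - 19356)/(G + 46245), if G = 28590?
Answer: -3535/14967 ≈ -0.23619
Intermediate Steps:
((7 - 48)² - 19356)/(G + 46245) = ((7 - 48)² - 19356)/(28590 + 46245) = ((-41)² - 19356)/74835 = (1681 - 19356)*(1/74835) = -17675*1/74835 = -3535/14967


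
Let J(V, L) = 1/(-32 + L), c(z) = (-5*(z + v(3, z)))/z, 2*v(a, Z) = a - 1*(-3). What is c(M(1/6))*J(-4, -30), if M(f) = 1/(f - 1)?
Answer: -15/124 ≈ -0.12097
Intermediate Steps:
v(a, Z) = 3/2 + a/2 (v(a, Z) = (a - 1*(-3))/2 = (a + 3)/2 = (3 + a)/2 = 3/2 + a/2)
M(f) = 1/(-1 + f)
c(z) = (-15 - 5*z)/z (c(z) = (-5*(z + (3/2 + (½)*3)))/z = (-5*(z + (3/2 + 3/2)))/z = (-5*(z + 3))/z = (-5*(3 + z))/z = (-15 - 5*z)/z)
c(M(1/6))*J(-4, -30) = (-5 - 15/(1/(-1 + 1/6)))/(-32 - 30) = (-5 - 15/(1/(-1 + ⅙)))/(-62) = (-5 - 15/(1/(-⅚)))*(-1/62) = (-5 - 15/(-6/5))*(-1/62) = (-5 - 15*(-⅚))*(-1/62) = (-5 + 25/2)*(-1/62) = (15/2)*(-1/62) = -15/124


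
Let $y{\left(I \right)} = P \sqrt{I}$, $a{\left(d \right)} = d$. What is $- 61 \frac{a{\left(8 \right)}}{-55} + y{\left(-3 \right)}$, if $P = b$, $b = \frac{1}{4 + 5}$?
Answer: $\frac{488}{55} + \frac{i \sqrt{3}}{9} \approx 8.8727 + 0.19245 i$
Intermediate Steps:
$b = \frac{1}{9} \approx 0.11111$
$P = \frac{1}{9} \approx 0.11111$
$y{\left(I \right)} = \frac{\sqrt{I}}{9}$
$- 61 \frac{a{\left(8 \right)}}{-55} + y{\left(-3 \right)} = - 61 \frac{8}{-55} + \frac{\sqrt{-3}}{9} = - 61 \cdot 8 \left(- \frac{1}{55}\right) + \frac{i \sqrt{3}}{9} = \left(-61\right) \left(- \frac{8}{55}\right) + \frac{i \sqrt{3}}{9} = \frac{488}{55} + \frac{i \sqrt{3}}{9}$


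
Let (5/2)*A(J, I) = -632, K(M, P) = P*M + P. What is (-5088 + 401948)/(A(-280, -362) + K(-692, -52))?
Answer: 496075/44599 ≈ 11.123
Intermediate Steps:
K(M, P) = P + M*P (K(M, P) = M*P + P = P + M*P)
A(J, I) = -1264/5 (A(J, I) = (2/5)*(-632) = -1264/5)
(-5088 + 401948)/(A(-280, -362) + K(-692, -52)) = (-5088 + 401948)/(-1264/5 - 52*(1 - 692)) = 396860/(-1264/5 - 52*(-691)) = 396860/(-1264/5 + 35932) = 396860/(178396/5) = 396860*(5/178396) = 496075/44599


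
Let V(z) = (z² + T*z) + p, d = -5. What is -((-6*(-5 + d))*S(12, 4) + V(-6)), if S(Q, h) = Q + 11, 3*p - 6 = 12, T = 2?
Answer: -1410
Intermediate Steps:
p = 6 (p = 2 + (⅓)*12 = 2 + 4 = 6)
S(Q, h) = 11 + Q
V(z) = 6 + z² + 2*z (V(z) = (z² + 2*z) + 6 = 6 + z² + 2*z)
-((-6*(-5 + d))*S(12, 4) + V(-6)) = -((-6*(-5 - 5))*(11 + 12) + (6 + (-6)² + 2*(-6))) = -(-6*(-10)*23 + (6 + 36 - 12)) = -(60*23 + 30) = -(1380 + 30) = -1*1410 = -1410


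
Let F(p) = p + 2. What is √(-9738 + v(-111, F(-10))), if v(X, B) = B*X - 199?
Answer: I*√9049 ≈ 95.126*I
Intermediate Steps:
F(p) = 2 + p
v(X, B) = -199 + B*X
√(-9738 + v(-111, F(-10))) = √(-9738 + (-199 + (2 - 10)*(-111))) = √(-9738 + (-199 - 8*(-111))) = √(-9738 + (-199 + 888)) = √(-9738 + 689) = √(-9049) = I*√9049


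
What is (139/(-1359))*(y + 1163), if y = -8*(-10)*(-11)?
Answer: -39337/1359 ≈ -28.946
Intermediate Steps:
y = -880 (y = 80*(-11) = -880)
(139/(-1359))*(y + 1163) = (139/(-1359))*(-880 + 1163) = (139*(-1/1359))*283 = -139/1359*283 = -39337/1359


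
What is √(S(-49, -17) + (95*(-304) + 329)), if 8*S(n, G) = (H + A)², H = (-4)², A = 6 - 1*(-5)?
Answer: I*√455358/4 ≈ 168.7*I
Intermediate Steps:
A = 11 (A = 6 + 5 = 11)
H = 16
S(n, G) = 729/8 (S(n, G) = (16 + 11)²/8 = (⅛)*27² = (⅛)*729 = 729/8)
√(S(-49, -17) + (95*(-304) + 329)) = √(729/8 + (95*(-304) + 329)) = √(729/8 + (-28880 + 329)) = √(729/8 - 28551) = √(-227679/8) = I*√455358/4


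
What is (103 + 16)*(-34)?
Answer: -4046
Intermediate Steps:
(103 + 16)*(-34) = 119*(-34) = -4046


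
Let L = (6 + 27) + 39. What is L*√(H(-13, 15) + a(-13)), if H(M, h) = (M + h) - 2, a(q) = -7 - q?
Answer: 72*√6 ≈ 176.36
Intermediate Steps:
H(M, h) = -2 + M + h
L = 72 (L = 33 + 39 = 72)
L*√(H(-13, 15) + a(-13)) = 72*√((-2 - 13 + 15) + (-7 - 1*(-13))) = 72*√(0 + (-7 + 13)) = 72*√(0 + 6) = 72*√6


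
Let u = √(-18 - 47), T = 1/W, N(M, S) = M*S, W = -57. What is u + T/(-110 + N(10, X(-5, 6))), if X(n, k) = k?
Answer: 1/2850 + I*√65 ≈ 0.00035088 + 8.0623*I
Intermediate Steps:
T = -1/57 (T = 1/(-57) = -1/57 ≈ -0.017544)
u = I*√65 (u = √(-65) = I*√65 ≈ 8.0623*I)
u + T/(-110 + N(10, X(-5, 6))) = I*√65 - 1/(57*(-110 + 10*6)) = I*√65 - 1/(57*(-110 + 60)) = I*√65 - 1/57/(-50) = I*√65 - 1/57*(-1/50) = I*√65 + 1/2850 = 1/2850 + I*√65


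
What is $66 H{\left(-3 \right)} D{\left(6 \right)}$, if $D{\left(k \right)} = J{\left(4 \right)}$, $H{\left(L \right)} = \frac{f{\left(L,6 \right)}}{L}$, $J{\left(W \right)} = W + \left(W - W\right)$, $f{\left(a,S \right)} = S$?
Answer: $-528$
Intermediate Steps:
$J{\left(W \right)} = W$ ($J{\left(W \right)} = W + 0 = W$)
$H{\left(L \right)} = \frac{6}{L}$
$D{\left(k \right)} = 4$
$66 H{\left(-3 \right)} D{\left(6 \right)} = 66 \frac{6}{-3} \cdot 4 = 66 \cdot 6 \left(- \frac{1}{3}\right) 4 = 66 \left(-2\right) 4 = \left(-132\right) 4 = -528$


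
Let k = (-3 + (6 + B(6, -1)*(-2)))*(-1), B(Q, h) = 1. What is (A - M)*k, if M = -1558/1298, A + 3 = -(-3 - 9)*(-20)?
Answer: 156928/649 ≈ 241.80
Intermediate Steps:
A = -243 (A = -3 - (-3 - 9)*(-20) = -3 - (-12)*(-20) = -3 - 1*240 = -3 - 240 = -243)
M = -779/649 (M = -1558*1/1298 = -779/649 ≈ -1.2003)
k = -1 (k = (-3 + (6 + 1*(-2)))*(-1) = (-3 + (6 - 2))*(-1) = (-3 + 4)*(-1) = 1*(-1) = -1)
(A - M)*k = (-243 - 1*(-779/649))*(-1) = (-243 + 779/649)*(-1) = -156928/649*(-1) = 156928/649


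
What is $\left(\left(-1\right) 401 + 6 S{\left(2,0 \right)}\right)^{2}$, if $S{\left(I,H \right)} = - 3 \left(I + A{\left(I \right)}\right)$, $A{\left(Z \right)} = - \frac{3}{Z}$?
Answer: $168100$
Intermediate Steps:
$S{\left(I,H \right)} = - 3 I + \frac{9}{I}$ ($S{\left(I,H \right)} = - 3 \left(I - \frac{3}{I}\right) = - 3 I + \frac{9}{I}$)
$\left(\left(-1\right) 401 + 6 S{\left(2,0 \right)}\right)^{2} = \left(\left(-1\right) 401 + 6 \left(\left(-3\right) 2 + \frac{9}{2}\right)\right)^{2} = \left(-401 + 6 \left(-6 + 9 \cdot \frac{1}{2}\right)\right)^{2} = \left(-401 + 6 \left(-6 + \frac{9}{2}\right)\right)^{2} = \left(-401 + 6 \left(- \frac{3}{2}\right)\right)^{2} = \left(-401 - 9\right)^{2} = \left(-410\right)^{2} = 168100$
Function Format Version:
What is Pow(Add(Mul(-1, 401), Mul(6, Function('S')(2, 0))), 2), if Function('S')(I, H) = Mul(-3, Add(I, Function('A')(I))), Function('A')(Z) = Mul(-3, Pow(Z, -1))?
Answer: 168100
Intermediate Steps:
Function('S')(I, H) = Add(Mul(-3, I), Mul(9, Pow(I, -1))) (Function('S')(I, H) = Mul(-3, Add(I, Mul(-3, Pow(I, -1)))) = Add(Mul(-3, I), Mul(9, Pow(I, -1))))
Pow(Add(Mul(-1, 401), Mul(6, Function('S')(2, 0))), 2) = Pow(Add(Mul(-1, 401), Mul(6, Add(Mul(-3, 2), Mul(9, Pow(2, -1))))), 2) = Pow(Add(-401, Mul(6, Add(-6, Mul(9, Rational(1, 2))))), 2) = Pow(Add(-401, Mul(6, Add(-6, Rational(9, 2)))), 2) = Pow(Add(-401, Mul(6, Rational(-3, 2))), 2) = Pow(Add(-401, -9), 2) = Pow(-410, 2) = 168100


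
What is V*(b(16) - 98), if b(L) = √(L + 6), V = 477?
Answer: -46746 + 477*√22 ≈ -44509.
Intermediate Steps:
b(L) = √(6 + L)
V*(b(16) - 98) = 477*(√(6 + 16) - 98) = 477*(√22 - 98) = 477*(-98 + √22) = -46746 + 477*√22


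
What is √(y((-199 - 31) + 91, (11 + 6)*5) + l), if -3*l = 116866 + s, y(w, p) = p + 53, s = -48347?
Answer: I*√204315/3 ≈ 150.67*I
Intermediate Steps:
y(w, p) = 53 + p
l = -68519/3 (l = -(116866 - 48347)/3 = -⅓*68519 = -68519/3 ≈ -22840.)
√(y((-199 - 31) + 91, (11 + 6)*5) + l) = √((53 + (11 + 6)*5) - 68519/3) = √((53 + 17*5) - 68519/3) = √((53 + 85) - 68519/3) = √(138 - 68519/3) = √(-68105/3) = I*√204315/3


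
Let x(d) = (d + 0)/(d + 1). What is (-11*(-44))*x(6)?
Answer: 2904/7 ≈ 414.86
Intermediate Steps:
x(d) = d/(1 + d)
(-11*(-44))*x(6) = (-11*(-44))*(6/(1 + 6)) = 484*(6/7) = 2904/7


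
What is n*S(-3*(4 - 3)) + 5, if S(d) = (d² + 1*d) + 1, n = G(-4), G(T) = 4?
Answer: 33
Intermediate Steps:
n = 4
S(d) = 1 + d + d² (S(d) = (d² + d) + 1 = (d + d²) + 1 = 1 + d + d²)
n*S(-3*(4 - 3)) + 5 = 4*(1 - 3*(4 - 3) + (-3*(4 - 3))²) + 5 = 4*(1 - 3*1 + (-3*1)²) + 5 = 4*(1 - 3 + (-3)²) + 5 = 4*(1 - 3 + 9) + 5 = 4*7 + 5 = 28 + 5 = 33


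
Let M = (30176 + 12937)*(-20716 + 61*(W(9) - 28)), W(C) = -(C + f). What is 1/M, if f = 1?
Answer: -1/993064842 ≈ -1.0070e-9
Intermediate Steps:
W(C) = -1 - C (W(C) = -(C + 1) = -(1 + C) = -1 - C)
M = -993064842 (M = (30176 + 12937)*(-20716 + 61*((-1 - 1*9) - 28)) = 43113*(-20716 + 61*((-1 - 9) - 28)) = 43113*(-20716 + 61*(-10 - 28)) = 43113*(-20716 + 61*(-38)) = 43113*(-20716 - 2318) = 43113*(-23034) = -993064842)
1/M = 1/(-993064842) = -1/993064842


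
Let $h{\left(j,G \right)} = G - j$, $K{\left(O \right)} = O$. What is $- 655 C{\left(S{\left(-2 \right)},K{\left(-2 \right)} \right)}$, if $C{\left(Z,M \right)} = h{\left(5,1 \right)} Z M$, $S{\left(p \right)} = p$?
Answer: $10480$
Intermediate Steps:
$C{\left(Z,M \right)} = - 4 M Z$ ($C{\left(Z,M \right)} = \left(1 - 5\right) Z M = - 4 Z M = - 4 M Z$)
$- 655 C{\left(S{\left(-2 \right)},K{\left(-2 \right)} \right)} = - 655 \left(\left(-4\right) \left(-2\right) \left(-2\right)\right) = \left(-655\right) \left(-16\right) = 10480$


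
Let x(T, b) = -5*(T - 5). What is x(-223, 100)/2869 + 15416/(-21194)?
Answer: -528088/1600147 ≈ -0.33002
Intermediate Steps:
x(T, b) = 25 - 5*T (x(T, b) = -5*(-5 + T) = 25 - 5*T)
x(-223, 100)/2869 + 15416/(-21194) = (25 - 5*(-223))/2869 + 15416/(-21194) = (25 + 1115)*(1/2869) + 15416*(-1/21194) = 1140*(1/2869) - 7708/10597 = 60/151 - 7708/10597 = -528088/1600147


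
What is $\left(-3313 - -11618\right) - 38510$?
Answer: $-30205$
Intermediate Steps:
$\left(-3313 - -11618\right) - 38510 = \left(-3313 + 11618\right) - 38510 = 8305 - 38510 = -30205$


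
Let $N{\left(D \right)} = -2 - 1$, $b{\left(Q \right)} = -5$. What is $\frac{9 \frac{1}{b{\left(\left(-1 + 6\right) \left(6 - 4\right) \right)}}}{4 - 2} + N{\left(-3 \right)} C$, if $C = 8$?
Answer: $- \frac{249}{10} \approx -24.9$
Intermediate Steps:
$N{\left(D \right)} = -3$ ($N{\left(D \right)} = -2 - 1 = -3$)
$\frac{9 \frac{1}{b{\left(\left(-1 + 6\right) \left(6 - 4\right) \right)}}}{4 - 2} + N{\left(-3 \right)} C = \frac{9 \frac{1}{-5}}{4 - 2} - 24 = \frac{9 \left(- \frac{1}{5}\right)}{4 - 2} - 24 = - \frac{9}{5 \cdot 2} - 24 = \left(- \frac{9}{5}\right) \frac{1}{2} - 24 = - \frac{9}{10} - 24 = - \frac{249}{10}$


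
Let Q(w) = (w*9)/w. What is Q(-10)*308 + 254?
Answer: 3026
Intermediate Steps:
Q(w) = 9 (Q(w) = (9*w)/w = 9)
Q(-10)*308 + 254 = 9*308 + 254 = 2772 + 254 = 3026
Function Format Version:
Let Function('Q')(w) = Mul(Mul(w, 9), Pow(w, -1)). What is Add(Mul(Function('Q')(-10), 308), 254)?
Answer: 3026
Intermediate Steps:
Function('Q')(w) = 9 (Function('Q')(w) = Mul(Mul(9, w), Pow(w, -1)) = 9)
Add(Mul(Function('Q')(-10), 308), 254) = Add(Mul(9, 308), 254) = Add(2772, 254) = 3026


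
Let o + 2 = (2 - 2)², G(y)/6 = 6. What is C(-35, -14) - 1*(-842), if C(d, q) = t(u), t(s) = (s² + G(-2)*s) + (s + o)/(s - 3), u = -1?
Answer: 3231/4 ≈ 807.75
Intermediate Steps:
G(y) = 36 (G(y) = 6*6 = 36)
o = -2 (o = -2 + (2 - 2)² = -2 + 0² = -2 + 0 = -2)
t(s) = s² + 36*s + (-2 + s)/(-3 + s) (t(s) = (s² + 36*s) + (s - 2)/(s - 3) = (s² + 36*s) + (-2 + s)/(-3 + s) = s² + 36*s + (-2 + s)/(-3 + s))
C(d, q) = -137/4 (C(d, q) = (-2 + (-1)³ - 107*(-1) + 33*(-1)²)/(-3 - 1) = (-2 - 1 + 107 + 33*1)/(-4) = -(-2 - 1 + 107 + 33)/4 = -¼*137 = -137/4)
C(-35, -14) - 1*(-842) = -137/4 - 1*(-842) = -137/4 + 842 = 3231/4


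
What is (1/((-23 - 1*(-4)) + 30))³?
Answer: 1/1331 ≈ 0.00075131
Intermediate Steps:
(1/((-23 - 1*(-4)) + 30))³ = (1/((-23 + 4) + 30))³ = (1/(-19 + 30))³ = (1/11)³ = 1/1331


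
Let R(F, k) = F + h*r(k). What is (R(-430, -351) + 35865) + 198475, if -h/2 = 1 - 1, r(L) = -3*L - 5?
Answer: 233910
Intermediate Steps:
r(L) = -5 - 3*L
h = 0 (h = -2*(1 - 1) = -2*0 = 0)
R(F, k) = F (R(F, k) = F + 0*(-5 - 3*k) = F + 0 = F)
(R(-430, -351) + 35865) + 198475 = (-430 + 35865) + 198475 = 35435 + 198475 = 233910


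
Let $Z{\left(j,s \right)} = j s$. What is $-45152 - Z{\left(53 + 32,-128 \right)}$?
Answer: $-34272$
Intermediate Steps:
$-45152 - Z{\left(53 + 32,-128 \right)} = -45152 - \left(53 + 32\right) \left(-128\right) = -45152 - 85 \left(-128\right) = -45152 - -10880 = -45152 + 10880 = -34272$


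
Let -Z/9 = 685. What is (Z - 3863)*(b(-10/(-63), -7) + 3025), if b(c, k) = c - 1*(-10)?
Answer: -1917504020/63 ≈ -3.0437e+7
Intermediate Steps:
b(c, k) = 10 + c (b(c, k) = c + 10 = 10 + c)
Z = -6165 (Z = -9*685 = -6165)
(Z - 3863)*(b(-10/(-63), -7) + 3025) = (-6165 - 3863)*((10 - 10/(-63)) + 3025) = -10028*((10 - 10*(-1/63)) + 3025) = -10028*((10 + 10/63) + 3025) = -10028*(640/63 + 3025) = -10028*191215/63 = -1917504020/63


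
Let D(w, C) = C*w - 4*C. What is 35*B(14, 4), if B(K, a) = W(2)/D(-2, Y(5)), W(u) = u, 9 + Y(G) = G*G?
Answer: -35/48 ≈ -0.72917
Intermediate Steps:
Y(G) = -9 + G² (Y(G) = -9 + G*G = -9 + G²)
D(w, C) = -4*C + C*w
B(K, a) = -1/48 (B(K, a) = 2/(((-9 + 5²)*(-4 - 2))) = 2/(((-9 + 25)*(-6))) = 2/((16*(-6))) = 2/(-96) = 2*(-1/96) = -1/48)
35*B(14, 4) = 35*(-1/48) = -35/48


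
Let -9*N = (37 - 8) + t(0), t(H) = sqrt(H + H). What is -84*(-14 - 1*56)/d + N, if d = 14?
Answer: 3751/9 ≈ 416.78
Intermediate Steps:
t(H) = sqrt(2)*sqrt(H) (t(H) = sqrt(2*H) = sqrt(2)*sqrt(H))
N = -29/9 (N = -((37 - 8) + sqrt(2)*sqrt(0))/9 = -(29 + sqrt(2)*0)/9 = -(29 + 0)/9 = -1/9*29 = -29/9 ≈ -3.2222)
-84*(-14 - 1*56)/d + N = -84*(-14 - 1*56)/14 - 29/9 = -84*(-14 - 56)/14 - 29/9 = -(-5880)/14 - 29/9 = -84*(-5) - 29/9 = 420 - 29/9 = 3751/9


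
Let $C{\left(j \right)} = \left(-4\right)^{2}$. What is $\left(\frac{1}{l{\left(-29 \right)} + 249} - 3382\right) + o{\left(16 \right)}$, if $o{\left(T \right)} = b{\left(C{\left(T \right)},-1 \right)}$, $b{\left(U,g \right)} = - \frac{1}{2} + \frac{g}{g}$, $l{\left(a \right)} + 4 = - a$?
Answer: $- \frac{463265}{137} \approx -3381.5$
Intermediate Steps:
$l{\left(a \right)} = -4 - a$
$C{\left(j \right)} = 16$
$b{\left(U,g \right)} = \frac{1}{2}$ ($b{\left(U,g \right)} = \left(-1\right) \frac{1}{2} + 1 = - \frac{1}{2} + 1 = \frac{1}{2}$)
$o{\left(T \right)} = \frac{1}{2}$
$\left(\frac{1}{l{\left(-29 \right)} + 249} - 3382\right) + o{\left(16 \right)} = \left(\frac{1}{\left(-4 - -29\right) + 249} - 3382\right) + \frac{1}{2} = \left(\frac{1}{\left(-4 + 29\right) + 249} - 3382\right) + \frac{1}{2} = \left(\frac{1}{25 + 249} - 3382\right) + \frac{1}{2} = \left(\frac{1}{274} - 3382\right) + \frac{1}{2} = - \frac{926667}{274} + \frac{1}{2} = - \frac{463265}{137}$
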